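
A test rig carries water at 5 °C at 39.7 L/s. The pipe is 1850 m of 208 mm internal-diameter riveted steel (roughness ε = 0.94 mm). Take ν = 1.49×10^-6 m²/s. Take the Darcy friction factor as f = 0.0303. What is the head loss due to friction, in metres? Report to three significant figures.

h_f ≈ 18.7 m

V = 4Q/(πD²) = 4·0.0397/(π·0.208²) = 1.168 m/s
h_f = f(L/D)V²/(2g) = 0.03030·(1850/0.208)·1.168²/(2·9.81) = 18.75 m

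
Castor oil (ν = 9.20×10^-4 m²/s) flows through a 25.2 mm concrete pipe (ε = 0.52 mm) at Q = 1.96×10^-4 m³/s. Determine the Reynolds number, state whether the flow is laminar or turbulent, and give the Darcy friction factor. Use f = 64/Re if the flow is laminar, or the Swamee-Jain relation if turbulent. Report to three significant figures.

Re ≈ 10.8; laminar; f = 64/Re ≈ 5.95

V = 4Q/(πD²) = 0.3930 m/s
Re = VD/ν = 0.3930·0.0252/9.20×10^-4 = 10.8
Re < 2300 → laminar → f = 64/Re = 5.946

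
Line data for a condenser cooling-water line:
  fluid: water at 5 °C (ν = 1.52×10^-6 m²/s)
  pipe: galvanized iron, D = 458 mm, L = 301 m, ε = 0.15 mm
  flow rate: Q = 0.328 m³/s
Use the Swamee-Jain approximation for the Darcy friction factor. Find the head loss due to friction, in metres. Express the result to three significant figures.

h_f ≈ 2.18 m

V = 4Q/(πD²) = 4·0.328/(π·0.458²) = 1.991 m/s
Re = VD/ν = 1.991·0.458/1.52×10^-6 = 6.00×10^5 → turbulent
ε/D = 0.15/458 = 3.28×10^-4
Swamee-Jain: f = 0.01640
h_f = f(L/D)V²/(2g) = 0.01640·(301/0.458)·1.991²/(2·9.81) = 2.178 m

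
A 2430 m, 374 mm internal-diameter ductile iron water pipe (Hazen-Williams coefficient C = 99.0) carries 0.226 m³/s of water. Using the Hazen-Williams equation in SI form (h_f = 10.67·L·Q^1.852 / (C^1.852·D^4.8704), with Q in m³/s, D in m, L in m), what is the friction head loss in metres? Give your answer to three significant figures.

h_f ≈ 40.0 m

h_f = 10.67·2430·0.226^1.852 / (99.0^1.852·0.374^4.8704) = 39.99 m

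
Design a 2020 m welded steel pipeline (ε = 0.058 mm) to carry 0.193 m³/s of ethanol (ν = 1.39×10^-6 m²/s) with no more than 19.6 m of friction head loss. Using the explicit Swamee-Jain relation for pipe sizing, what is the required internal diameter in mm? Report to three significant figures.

Swamee-Jain (Type III): D = 0.66·[ε^1.25·(LQ²/(gh_f))^4.75 + ν·Q^9.4·(L/(gh_f))^5.2]^0.04
LQ²/(gh_f) = 0.3913; L/(gh_f) = 10.51
Term 1 = ε^1.25·(…)^4.75 = 5.87×10^-8; Term 2 = ν·Q^9.4·(…)^5.2 = 5.48×10^-8
D = 0.66·(5.87×10^-8 + 5.48×10^-8)^0.04 = 0.3481 m = 348 mm
Check: V = 2.03 m/s, Re = 5.08×10^5, f = 0.01517, h_f = 18.4 m ≈ 19.6 m ✓

D ≈ 348 mm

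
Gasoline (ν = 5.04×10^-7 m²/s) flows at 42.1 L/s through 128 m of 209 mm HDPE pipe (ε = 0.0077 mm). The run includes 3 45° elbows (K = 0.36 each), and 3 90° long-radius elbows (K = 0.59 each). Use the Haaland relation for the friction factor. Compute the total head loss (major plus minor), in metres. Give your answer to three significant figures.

H_L ≈ 0.852 m

V = 4Q/(πD²) = 1.227 m/s; V²/2g = 0.07675 m
Re = 5.09×10^5, ε/D = 3.68×10^-5 → f = 0.01347 (Haaland)
Major: h_f = f(L/D)·V²/2g = 0.01347·612.4·0.07675 = 0.6334 m
Minor: ΣK = 2.85; h_m = ΣK·V²/2g = 0.2187 m
Total H_L = 0.6334 + 0.2187 = 0.8521 m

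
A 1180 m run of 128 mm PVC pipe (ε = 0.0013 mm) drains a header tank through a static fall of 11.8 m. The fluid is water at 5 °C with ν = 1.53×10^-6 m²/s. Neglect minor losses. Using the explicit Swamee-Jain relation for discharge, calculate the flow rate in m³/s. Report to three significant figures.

Q ≈ 0.0152 m³/s

Swamee-Jain (Type II): Q = -0.965·√(gD⁵h_f/L)·ln[ε/(3.7D) + √(3.17ν²L/(gD³h_f))]
√(gD⁵h_f/L) = √(9.81·0.128⁵·11.8/1180) = 0.001836
ε/(3.7D) = 2.74×10^-6; √(3.17ν²L/(gD³h_f)) = 1.90×10^-4
Q = -0.965·0.001836·ln(1.927×10^-4) = 0.01516 m³/s
Check: V = 1.18 m/s, Re = 9.85×10^4, f = 0.01798, h_f = 11.7 m ≈ 11.8 m ✓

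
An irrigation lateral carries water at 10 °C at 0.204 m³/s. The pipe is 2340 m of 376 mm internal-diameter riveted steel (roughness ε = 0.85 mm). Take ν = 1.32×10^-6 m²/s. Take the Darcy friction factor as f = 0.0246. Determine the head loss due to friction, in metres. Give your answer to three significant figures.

h_f ≈ 26.3 m

V = 4Q/(πD²) = 4·0.204/(π·0.376²) = 1.837 m/s
h_f = f(L/D)V²/(2g) = 0.02460·(2340/0.376)·1.837²/(2·9.81) = 26.34 m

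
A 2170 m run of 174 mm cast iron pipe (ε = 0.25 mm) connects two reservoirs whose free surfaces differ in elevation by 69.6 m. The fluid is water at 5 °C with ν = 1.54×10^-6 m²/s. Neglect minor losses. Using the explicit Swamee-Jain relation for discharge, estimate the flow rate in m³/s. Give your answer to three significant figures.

Q ≈ 0.0526 m³/s

Swamee-Jain (Type II): Q = -0.965·√(gD⁵h_f/L)·ln[ε/(3.7D) + √(3.17ν²L/(gD³h_f))]
√(gD⁵h_f/L) = √(9.81·0.174⁵·69.6/2170) = 0.007084
ε/(3.7D) = 3.88×10^-4; √(3.17ν²L/(gD³h_f)) = 6.73×10^-5
Q = -0.965·0.007084·ln(4.557×10^-4) = 0.05260 m³/s
Check: V = 2.21 m/s, Re = 2.50×10^5, f = 0.02255, h_f = 70.1 m ≈ 69.6 m ✓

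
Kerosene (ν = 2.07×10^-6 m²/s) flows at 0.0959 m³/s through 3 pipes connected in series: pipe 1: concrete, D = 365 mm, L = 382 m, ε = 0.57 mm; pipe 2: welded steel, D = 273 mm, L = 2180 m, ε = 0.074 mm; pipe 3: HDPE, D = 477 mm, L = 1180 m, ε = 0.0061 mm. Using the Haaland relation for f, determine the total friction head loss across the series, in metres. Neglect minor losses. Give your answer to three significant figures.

H ≈ 20.4 m

Pipe 1: V = 0.9165 m/s, Re = 1.62×10^5, ε/D = 0.00156, f = 0.02313, h_1 = f(L/D)V²/2g = 1.036 m
Pipe 2: V = 1.638 m/s, Re = 2.16×10^5, ε/D = 2.71×10^-4, f = 0.01717, h_2 = f(L/D)V²/2g = 18.76 m
Pipe 3: V = 0.5367 m/s, Re = 1.24×10^5, ε/D = 1.28×10^-5, f = 0.01711, h_3 = f(L/D)V²/2g = 0.6214 m
Series → Q common, losses add: H = Σh = 20.42 m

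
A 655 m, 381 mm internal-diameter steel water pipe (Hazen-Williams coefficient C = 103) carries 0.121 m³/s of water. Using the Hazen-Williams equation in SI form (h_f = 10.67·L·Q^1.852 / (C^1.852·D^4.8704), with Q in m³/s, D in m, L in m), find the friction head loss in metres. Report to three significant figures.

h_f = 10.67·655·0.121^1.852 / (103^1.852·0.381^4.8704) = 2.877 m

h_f ≈ 2.88 m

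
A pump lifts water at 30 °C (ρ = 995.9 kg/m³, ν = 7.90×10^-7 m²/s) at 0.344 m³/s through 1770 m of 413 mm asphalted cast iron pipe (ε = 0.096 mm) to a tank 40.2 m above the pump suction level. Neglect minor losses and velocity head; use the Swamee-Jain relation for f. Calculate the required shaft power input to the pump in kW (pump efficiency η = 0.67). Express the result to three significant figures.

V = 4Q/(πD²) = 2.568 m/s; Re = 1.34×10^6; ε/D = 2.32×10^-4; f = 0.01491
h_f = f(L/D)V²/2g = 21.47 m
Total head H = z + h_f = 40.2 + 21.47 = 61.67 m
P_hyd = ρgQH = 995.9·9.81·0.344·61.67 = 207.3 kW
P_shaft = P_hyd/η = 207.3/0.67 = 309.4 kW

P_shaft ≈ 309 kW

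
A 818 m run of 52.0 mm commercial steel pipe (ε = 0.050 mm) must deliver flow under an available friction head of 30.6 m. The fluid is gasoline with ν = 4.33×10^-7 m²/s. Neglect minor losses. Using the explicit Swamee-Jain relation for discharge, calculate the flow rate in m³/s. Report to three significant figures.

Q ≈ 0.00285 m³/s

Swamee-Jain (Type II): Q = -0.965·√(gD⁵h_f/L)·ln[ε/(3.7D) + √(3.17ν²L/(gD³h_f))]
√(gD⁵h_f/L) = √(9.81·0.0520⁵·30.6/818) = 3.735×10^-4
ε/(3.7D) = 2.60×10^-4; √(3.17ν²L/(gD³h_f)) = 1.07×10^-4
Q = -0.965·3.735×10^-4·ln(3.672×10^-4) = 0.002851 m³/s
Check: V = 1.34 m/s, Re = 1.61×10^5, f = 0.02134, h_f = 30.8 m ≈ 30.6 m ✓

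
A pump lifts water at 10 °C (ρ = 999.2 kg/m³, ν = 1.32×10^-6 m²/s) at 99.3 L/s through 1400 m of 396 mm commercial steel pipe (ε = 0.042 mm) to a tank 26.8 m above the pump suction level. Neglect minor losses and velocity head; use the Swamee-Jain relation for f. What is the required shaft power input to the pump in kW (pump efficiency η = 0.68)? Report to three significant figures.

V = 4Q/(πD²) = 0.8062 m/s; Re = 2.42×10^5; ε/D = 1.06×10^-4; f = 0.01597
h_f = f(L/D)V²/2g = 1.871 m
Total head H = z + h_f = 26.8 + 1.871 = 28.67 m
P_hyd = ρgQH = 999.2·9.81·0.0993·28.67 = 27.91 kW
P_shaft = P_hyd/η = 27.91/0.68 = 41.04 kW

P_shaft ≈ 41.0 kW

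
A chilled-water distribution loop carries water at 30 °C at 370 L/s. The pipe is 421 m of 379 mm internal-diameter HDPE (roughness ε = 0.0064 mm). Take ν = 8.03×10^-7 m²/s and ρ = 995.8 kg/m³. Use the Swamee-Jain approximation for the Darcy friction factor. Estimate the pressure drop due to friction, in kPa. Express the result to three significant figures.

Δp ≈ 67.3 kPa

V = 4Q/(πD²) = 4·0.370/(π·0.379²) = 3.280 m/s
Re = VD/ν = 3.280·0.379/8.03×10^-7 = 1.55×10^6 → turbulent
ε/D = 0.0064/379 = 1.69×10^-5
Swamee-Jain: f = 0.01132
h_f = f(L/D)V²/(2g) = 0.01132·(421/0.379)·3.280²/(2·9.81) = 6.894 m
Δp = ρg·h_f = 995.8·9.81·6.894 = 67.35 kPa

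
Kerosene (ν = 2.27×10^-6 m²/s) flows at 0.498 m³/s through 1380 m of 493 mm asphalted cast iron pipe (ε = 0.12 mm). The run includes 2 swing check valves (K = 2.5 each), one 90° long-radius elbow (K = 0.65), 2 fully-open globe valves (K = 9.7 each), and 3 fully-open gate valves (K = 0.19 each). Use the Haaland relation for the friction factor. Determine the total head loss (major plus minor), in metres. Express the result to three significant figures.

V = 4Q/(πD²) = 2.609 m/s; V²/2g = 0.3469 m
Re = 5.67×10^5, ε/D = 2.43×10^-4 → f = 0.01554 (Haaland)
Major: h_f = f(L/D)·V²/2g = 0.01554·2799·0.3469 = 15.09 m
Minor: ΣK = 25.6; h_m = ΣK·V²/2g = 8.887 m
Total H_L = 15.09 + 8.887 = 23.98 m

H_L ≈ 24.0 m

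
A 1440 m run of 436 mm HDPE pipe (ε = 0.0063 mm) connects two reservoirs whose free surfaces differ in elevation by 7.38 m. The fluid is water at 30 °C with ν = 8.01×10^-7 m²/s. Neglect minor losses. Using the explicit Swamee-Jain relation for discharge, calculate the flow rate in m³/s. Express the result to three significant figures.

Q ≈ 0.287 m³/s

Swamee-Jain (Type II): Q = -0.965·√(gD⁵h_f/L)·ln[ε/(3.7D) + √(3.17ν²L/(gD³h_f))]
√(gD⁵h_f/L) = √(9.81·0.436⁵·7.38/1440) = 0.02814
ε/(3.7D) = 3.91×10^-6; √(3.17ν²L/(gD³h_f)) = 2.21×10^-5
Q = -0.965·0.02814·ln(2.600×10^-5) = 0.2867 m³/s
Check: V = 1.92 m/s, Re = 1.05×10^6, f = 0.01188, h_f = 7.38 m ≈ 7.38 m ✓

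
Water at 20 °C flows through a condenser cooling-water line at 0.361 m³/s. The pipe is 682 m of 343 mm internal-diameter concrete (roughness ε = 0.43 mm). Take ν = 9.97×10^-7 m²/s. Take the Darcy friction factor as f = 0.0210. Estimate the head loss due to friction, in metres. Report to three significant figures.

V = 4Q/(πD²) = 4·0.361/(π·0.343²) = 3.907 m/s
h_f = f(L/D)V²/(2g) = 0.02100·(682/0.343)·3.907²/(2·9.81) = 32.48 m

h_f ≈ 32.5 m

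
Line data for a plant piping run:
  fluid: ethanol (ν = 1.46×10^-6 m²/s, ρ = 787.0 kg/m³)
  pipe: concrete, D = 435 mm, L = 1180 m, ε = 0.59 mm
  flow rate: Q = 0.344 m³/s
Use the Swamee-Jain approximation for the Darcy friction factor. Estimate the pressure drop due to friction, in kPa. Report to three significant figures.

Δp ≈ 124 kPa

V = 4Q/(πD²) = 4·0.344/(π·0.435²) = 2.315 m/s
Re = VD/ν = 2.315·0.435/1.46×10^-6 = 6.90×10^5 → turbulent
ε/D = 0.59/435 = 0.00136
Swamee-Jain: f = 0.02163
h_f = f(L/D)V²/(2g) = 0.02163·(1180/0.435)·2.315²/(2·9.81) = 16.02 m
Δp = ρg·h_f = 787.0·9.81·16.02 = 123.7 kPa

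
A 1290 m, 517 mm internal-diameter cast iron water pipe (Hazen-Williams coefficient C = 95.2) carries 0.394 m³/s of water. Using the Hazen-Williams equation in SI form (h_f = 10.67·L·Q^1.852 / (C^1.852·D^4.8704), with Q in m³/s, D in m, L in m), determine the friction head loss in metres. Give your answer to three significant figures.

h_f = 10.67·1290·0.394^1.852 / (95.2^1.852·0.517^4.8704) = 13.20 m

h_f ≈ 13.2 m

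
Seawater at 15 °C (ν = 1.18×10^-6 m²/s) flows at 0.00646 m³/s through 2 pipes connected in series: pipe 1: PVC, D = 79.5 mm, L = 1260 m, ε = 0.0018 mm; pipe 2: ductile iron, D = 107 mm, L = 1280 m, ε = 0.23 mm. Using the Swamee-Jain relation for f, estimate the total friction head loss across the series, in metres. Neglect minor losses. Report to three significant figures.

Pipe 1: V = 1.301 m/s, Re = 8.77×10^4, ε/D = 2.26×10^-5, f = 0.01849, h_1 = f(L/D)V²/2g = 25.30 m
Pipe 2: V = 0.7184 m/s, Re = 6.51×10^4, ε/D = 0.00215, f = 0.02650, h_2 = f(L/D)V²/2g = 8.338 m
Series → Q common, losses add: H = Σh = 33.64 m

H ≈ 33.6 m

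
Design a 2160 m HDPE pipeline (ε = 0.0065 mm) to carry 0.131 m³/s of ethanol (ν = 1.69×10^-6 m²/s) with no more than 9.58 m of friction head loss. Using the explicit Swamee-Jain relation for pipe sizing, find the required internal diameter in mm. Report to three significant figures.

Swamee-Jain (Type III): D = 0.66·[ε^1.25·(LQ²/(gh_f))^4.75 + ν·Q^9.4·(L/(gh_f))^5.2]^0.04
LQ²/(gh_f) = 0.3944; L/(gh_f) = 22.98
Term 1 = ε^1.25·(…)^4.75 = 3.95×10^-9; Term 2 = ν·Q^9.4·(…)^5.2 = 1.02×10^-7
D = 0.66·(3.95×10^-9 + 1.02×10^-7)^0.04 = 0.3472 m = 347 mm
Check: V = 1.38 m/s, Re = 2.84×10^5, f = 0.01473, h_f = 8.94 m ≈ 9.58 m ✓

D ≈ 347 mm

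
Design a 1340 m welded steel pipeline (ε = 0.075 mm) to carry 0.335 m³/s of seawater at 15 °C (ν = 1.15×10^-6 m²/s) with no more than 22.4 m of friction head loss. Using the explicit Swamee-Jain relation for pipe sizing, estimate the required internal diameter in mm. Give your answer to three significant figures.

Swamee-Jain (Type III): D = 0.66·[ε^1.25·(LQ²/(gh_f))^4.75 + ν·Q^9.4·(L/(gh_f))^5.2]^0.04
LQ²/(gh_f) = 0.6843; L/(gh_f) = 6.098
Term 1 = ε^1.25·(…)^4.75 = 1.15×10^-6; Term 2 = ν·Q^9.4·(…)^5.2 = 4.78×10^-7
D = 0.66·(1.15×10^-6 + 4.78×10^-7)^0.04 = 0.3873 m = 387 mm
Check: V = 2.84 m/s, Re = 9.58×10^5, f = 0.01474, h_f = 21.0 m ≈ 22.4 m ✓

D ≈ 387 mm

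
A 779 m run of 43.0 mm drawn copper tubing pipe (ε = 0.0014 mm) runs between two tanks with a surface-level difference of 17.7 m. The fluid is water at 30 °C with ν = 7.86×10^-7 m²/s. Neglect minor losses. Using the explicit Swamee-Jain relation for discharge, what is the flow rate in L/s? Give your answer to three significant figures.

Swamee-Jain (Type II): Q = -0.965·√(gD⁵h_f/L)·ln[ε/(3.7D) + √(3.17ν²L/(gD³h_f))]
√(gD⁵h_f/L) = √(9.81·0.0430⁵·17.7/779) = 1.810×10^-4
ε/(3.7D) = 8.80×10^-6; √(3.17ν²L/(gD³h_f)) = 3.32×10^-4
Q = -0.965·1.810×10^-4·ln(3.412×10^-4) = 0.001394 m³/s
Check: V = 0.960 m/s, Re = 5.25×10^4, f = 0.02067, h_f = 17.6 m ≈ 17.7 m ✓

Q ≈ 1.39 L/s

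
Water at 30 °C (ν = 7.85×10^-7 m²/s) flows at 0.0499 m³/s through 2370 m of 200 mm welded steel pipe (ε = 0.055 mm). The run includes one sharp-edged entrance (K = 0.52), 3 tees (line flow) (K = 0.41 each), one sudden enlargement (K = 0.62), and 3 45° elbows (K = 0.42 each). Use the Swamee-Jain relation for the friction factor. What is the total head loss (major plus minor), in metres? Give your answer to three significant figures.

V = 4Q/(πD²) = 1.588 m/s; V²/2g = 0.1286 m
Re = 4.05×10^5, ε/D = 2.75×10^-4 → f = 0.01644 (Swamee-Jain)
Major: h_f = f(L/D)·V²/2g = 0.01644·11850·0.1286 = 25.05 m
Minor: ΣK = 3.63; h_m = ΣK·V²/2g = 0.4668 m
Total H_L = 25.05 + 0.4668 = 25.51 m

H_L ≈ 25.5 m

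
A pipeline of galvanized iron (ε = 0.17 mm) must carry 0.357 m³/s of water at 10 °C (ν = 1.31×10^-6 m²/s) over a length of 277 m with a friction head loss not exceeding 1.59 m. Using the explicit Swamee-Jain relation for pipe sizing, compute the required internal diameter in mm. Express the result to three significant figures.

D ≈ 504 mm

Swamee-Jain (Type III): D = 0.66·[ε^1.25·(LQ²/(gh_f))^4.75 + ν·Q^9.4·(L/(gh_f))^5.2]^0.04
LQ²/(gh_f) = 2.263; L/(gh_f) = 17.76
Term 1 = ε^1.25·(…)^4.75 = 9.40×10^-4; Term 2 = ν·Q^9.4·(…)^5.2 = 2.57×10^-4
D = 0.66·(9.40×10^-4 + 2.57×10^-4)^0.04 = 0.5043 m = 504 mm
Check: V = 1.79 m/s, Re = 6.88×10^5, f = 0.01635, h_f = 1.46 m ≈ 1.59 m ✓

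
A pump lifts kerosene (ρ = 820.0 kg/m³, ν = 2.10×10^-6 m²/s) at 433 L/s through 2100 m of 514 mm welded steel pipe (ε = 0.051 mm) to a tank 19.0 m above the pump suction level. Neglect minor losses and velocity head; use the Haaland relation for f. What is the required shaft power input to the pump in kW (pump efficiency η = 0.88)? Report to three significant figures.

P_shaft ≈ 126 kW

V = 4Q/(πD²) = 2.087 m/s; Re = 5.11×10^5; ε/D = 9.92×10^-5; f = 0.01422
h_f = f(L/D)V²/2g = 12.89 m
Total head H = z + h_f = 19.0 + 12.89 = 31.89 m
P_hyd = ρgQH = 820.0·9.81·0.433·31.89 = 111.1 kW
P_shaft = P_hyd/η = 111.1/0.88 = 126.2 kW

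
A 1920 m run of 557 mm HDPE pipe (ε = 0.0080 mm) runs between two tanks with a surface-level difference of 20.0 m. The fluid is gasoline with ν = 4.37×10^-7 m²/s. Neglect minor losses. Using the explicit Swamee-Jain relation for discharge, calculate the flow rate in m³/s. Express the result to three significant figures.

Swamee-Jain (Type II): Q = -0.965·√(gD⁵h_f/L)·ln[ε/(3.7D) + √(3.17ν²L/(gD³h_f))]
√(gD⁵h_f/L) = √(9.81·0.557⁵·20.0/1920) = 0.07402
ε/(3.7D) = 3.88×10^-6; √(3.17ν²L/(gD³h_f)) = 5.86×10^-6
Q = -0.965·0.07402·ln(9.737×10^-6) = 0.8242 m³/s
Check: V = 3.38 m/s, Re = 4.31×10^6, f = 0.01000, h_f = 20.1 m ≈ 20.0 m ✓

Q ≈ 0.824 m³/s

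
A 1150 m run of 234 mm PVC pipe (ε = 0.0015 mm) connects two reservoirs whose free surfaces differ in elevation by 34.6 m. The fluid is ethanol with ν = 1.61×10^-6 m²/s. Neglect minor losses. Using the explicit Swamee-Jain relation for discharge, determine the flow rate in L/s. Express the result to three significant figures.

Swamee-Jain (Type II): Q = -0.965·√(gD⁵h_f/L)·ln[ε/(3.7D) + √(3.17ν²L/(gD³h_f))]
√(gD⁵h_f/L) = √(9.81·0.234⁵·34.6/1150) = 0.01439
ε/(3.7D) = 1.73×10^-6; √(3.17ν²L/(gD³h_f)) = 4.66×10^-5
Q = -0.965·0.01439·ln(4.835×10^-5) = 0.1380 m³/s
Check: V = 3.21 m/s, Re = 4.66×10^5, f = 0.01335, h_f = 34.4 m ≈ 34.6 m ✓

Q ≈ 138 L/s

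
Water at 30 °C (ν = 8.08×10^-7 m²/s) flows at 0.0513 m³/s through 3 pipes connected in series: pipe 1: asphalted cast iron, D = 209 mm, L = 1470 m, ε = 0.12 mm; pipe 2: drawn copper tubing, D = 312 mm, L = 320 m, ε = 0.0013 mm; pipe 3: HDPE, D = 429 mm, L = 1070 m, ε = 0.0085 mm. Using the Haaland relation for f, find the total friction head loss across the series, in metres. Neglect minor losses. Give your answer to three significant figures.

Pipe 1: V = 1.495 m/s, Re = 3.87×10^5, ε/D = 5.74×10^-4, f = 0.01824, h_1 = f(L/D)V²/2g = 14.62 m
Pipe 2: V = 0.6710 m/s, Re = 2.59×10^5, ε/D = 4.17×10^-6, f = 0.01477, h_2 = f(L/D)V²/2g = 0.3477 m
Pipe 3: V = 0.3549 m/s, Re = 1.88×10^5, ε/D = 1.98×10^-5, f = 0.01580, h_3 = f(L/D)V²/2g = 0.2530 m
Series → Q common, losses add: H = Σh = 15.22 m

H ≈ 15.2 m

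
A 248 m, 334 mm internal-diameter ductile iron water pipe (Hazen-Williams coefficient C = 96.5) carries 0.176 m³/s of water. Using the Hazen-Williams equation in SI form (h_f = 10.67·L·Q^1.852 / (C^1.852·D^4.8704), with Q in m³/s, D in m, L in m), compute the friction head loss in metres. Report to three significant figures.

h_f = 10.67·248·0.176^1.852 / (96.5^1.852·0.334^4.8704) = 4.672 m

h_f ≈ 4.67 m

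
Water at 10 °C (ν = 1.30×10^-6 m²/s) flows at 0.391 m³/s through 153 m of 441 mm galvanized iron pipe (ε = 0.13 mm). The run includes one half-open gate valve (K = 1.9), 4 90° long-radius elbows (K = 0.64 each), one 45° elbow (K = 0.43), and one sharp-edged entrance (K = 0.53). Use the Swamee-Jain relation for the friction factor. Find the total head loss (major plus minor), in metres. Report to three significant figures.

H_L ≈ 3.64 m

V = 4Q/(πD²) = 2.560 m/s; V²/2g = 0.3340 m
Re = 8.68×10^5, ε/D = 2.95×10^-4 → f = 0.01581 (Swamee-Jain)
Major: h_f = f(L/D)·V²/2g = 0.01581·346.9·0.3340 = 1.832 m
Minor: ΣK = 5.42; h_m = ΣK·V²/2g = 1.810 m
Total H_L = 1.832 + 1.810 = 3.642 m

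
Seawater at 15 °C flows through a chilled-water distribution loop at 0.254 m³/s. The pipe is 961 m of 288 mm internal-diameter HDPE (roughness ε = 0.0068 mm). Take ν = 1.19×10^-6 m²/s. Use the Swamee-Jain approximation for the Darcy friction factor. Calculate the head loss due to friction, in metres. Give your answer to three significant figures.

h_f ≈ 31.7 m

V = 4Q/(πD²) = 4·0.254/(π·0.288²) = 3.899 m/s
Re = VD/ν = 3.899·0.288/1.19×10^-6 = 9.44×10^5 → turbulent
ε/D = 0.0068/288 = 2.36×10^-5
Swamee-Jain: f = 0.01226
h_f = f(L/D)V²/(2g) = 0.01226·(961/0.288)·3.899²/(2·9.81) = 31.69 m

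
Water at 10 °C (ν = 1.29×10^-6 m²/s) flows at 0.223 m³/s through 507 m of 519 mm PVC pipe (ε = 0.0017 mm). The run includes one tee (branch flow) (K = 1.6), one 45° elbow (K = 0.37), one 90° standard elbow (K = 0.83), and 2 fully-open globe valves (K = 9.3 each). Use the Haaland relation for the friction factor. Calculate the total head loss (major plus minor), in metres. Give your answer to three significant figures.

V = 4Q/(πD²) = 1.054 m/s; V²/2g = 0.05663 m
Re = 4.24×10^5, ε/D = 3.28×10^-6 → f = 0.01349 (Haaland)
Major: h_f = f(L/D)·V²/2g = 0.01349·976.9·0.05663 = 0.7462 m
Minor: ΣK = 21.4; h_m = ΣK·V²/2g = 1.212 m
Total H_L = 0.7462 + 1.212 = 1.958 m

H_L ≈ 1.96 m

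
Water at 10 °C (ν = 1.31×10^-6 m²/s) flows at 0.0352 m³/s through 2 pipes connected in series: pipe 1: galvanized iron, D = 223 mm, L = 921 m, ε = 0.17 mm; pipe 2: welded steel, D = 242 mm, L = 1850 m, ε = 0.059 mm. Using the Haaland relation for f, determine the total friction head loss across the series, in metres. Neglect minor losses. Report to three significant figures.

H ≈ 7.57 m

Pipe 1: V = 0.9012 m/s, Re = 1.53×10^5, ε/D = 7.62×10^-4, f = 0.02029, h_1 = f(L/D)V²/2g = 3.470 m
Pipe 2: V = 0.7653 m/s, Re = 1.41×10^5, ε/D = 2.44×10^-4, f = 0.01797, h_2 = f(L/D)V²/2g = 4.100 m
Series → Q common, losses add: H = Σh = 7.570 m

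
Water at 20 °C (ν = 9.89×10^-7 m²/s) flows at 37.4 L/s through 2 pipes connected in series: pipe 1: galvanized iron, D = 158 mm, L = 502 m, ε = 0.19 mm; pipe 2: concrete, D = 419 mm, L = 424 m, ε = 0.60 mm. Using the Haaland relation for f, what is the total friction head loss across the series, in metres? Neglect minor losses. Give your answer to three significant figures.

Pipe 1: V = 1.908 m/s, Re = 3.05×10^5, ε/D = 0.00120, f = 0.02133, h_1 = f(L/D)V²/2g = 12.57 m
Pipe 2: V = 0.2712 m/s, Re = 1.15×10^5, ε/D = 0.00143, f = 0.02315, h_2 = f(L/D)V²/2g = 0.08784 m
Series → Q common, losses add: H = Σh = 12.65 m

H ≈ 12.7 m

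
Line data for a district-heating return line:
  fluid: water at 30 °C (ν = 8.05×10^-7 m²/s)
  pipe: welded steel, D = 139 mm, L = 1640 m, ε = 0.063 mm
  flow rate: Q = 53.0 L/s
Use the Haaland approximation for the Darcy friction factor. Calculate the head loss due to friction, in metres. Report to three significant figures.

V = 4Q/(πD²) = 4·0.0530/(π·0.139²) = 3.493 m/s
Re = VD/ν = 3.493·0.139/8.05×10^-7 = 6.03×10^5 → turbulent
ε/D = 0.063/139 = 4.53×10^-4
Haaland: f = 0.01713
h_f = f(L/D)V²/(2g) = 0.01713·(1640/0.139)·3.493²/(2·9.81) = 125.7 m

h_f ≈ 126 m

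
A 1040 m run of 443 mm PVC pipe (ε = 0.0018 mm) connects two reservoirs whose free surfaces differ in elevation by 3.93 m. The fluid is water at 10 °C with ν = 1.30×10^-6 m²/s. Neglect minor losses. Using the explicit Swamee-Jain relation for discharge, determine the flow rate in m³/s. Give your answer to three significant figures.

Q ≈ 0.245 m³/s

Swamee-Jain (Type II): Q = -0.965·√(gD⁵h_f/L)·ln[ε/(3.7D) + √(3.17ν²L/(gD³h_f))]
√(gD⁵h_f/L) = √(9.81·0.443⁵·3.93/1040) = 0.02515
ε/(3.7D) = 1.10×10^-6; √(3.17ν²L/(gD³h_f)) = 4.08×10^-5
Q = -0.965·0.02515·ln(4.187×10^-5) = 0.2447 m³/s
Check: V = 1.59 m/s, Re = 5.41×10^5, f = 0.01298, h_f = 3.91 m ≈ 3.93 m ✓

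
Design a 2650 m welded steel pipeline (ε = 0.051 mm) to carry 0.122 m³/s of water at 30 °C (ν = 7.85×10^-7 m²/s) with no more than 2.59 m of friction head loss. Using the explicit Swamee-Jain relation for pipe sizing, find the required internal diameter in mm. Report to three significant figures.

D ≈ 456 mm

Swamee-Jain (Type III): D = 0.66·[ε^1.25·(LQ²/(gh_f))^4.75 + ν·Q^9.4·(L/(gh_f))^5.2]^0.04
LQ²/(gh_f) = 1.552; L/(gh_f) = 104.3
Term 1 = ε^1.25·(…)^4.75 = 3.48×10^-5; Term 2 = ν·Q^9.4·(…)^5.2 = 6.33×10^-5
D = 0.66·(3.48×10^-5 + 6.33×10^-5)^0.04 = 0.4563 m = 456 mm
Check: V = 0.746 m/s, Re = 4.34×10^5, f = 0.01484, h_f = 2.45 m ≈ 2.59 m ✓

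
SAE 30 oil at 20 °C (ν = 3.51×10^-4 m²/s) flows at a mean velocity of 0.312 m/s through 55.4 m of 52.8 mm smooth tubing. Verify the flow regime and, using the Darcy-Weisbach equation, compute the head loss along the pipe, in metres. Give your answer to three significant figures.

h_f ≈ 7.10 m

Re = VD/ν = 0.312·0.05280/3.51×10^-4 = 46.9 → laminar (Re < 2300)
f = 64/Re = 1.364
h_f = f(L/D)V²/(2g) = 1.364·(55.4/0.05280)·0.312²/(2·9.81) = 7.099 m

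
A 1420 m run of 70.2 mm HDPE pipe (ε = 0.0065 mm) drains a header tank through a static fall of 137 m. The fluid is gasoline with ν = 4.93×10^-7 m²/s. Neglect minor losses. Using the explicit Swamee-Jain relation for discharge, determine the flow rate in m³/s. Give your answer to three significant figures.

Q ≈ 0.0117 m³/s

Swamee-Jain (Type II): Q = -0.965·√(gD⁵h_f/L)·ln[ε/(3.7D) + √(3.17ν²L/(gD³h_f))]
√(gD⁵h_f/L) = √(9.81·0.0702⁵·137/1420) = 0.001270
ε/(3.7D) = 2.50×10^-5; √(3.17ν²L/(gD³h_f)) = 4.85×10^-5
Q = -0.965·0.001270·ln(7.353×10^-5) = 0.01167 m³/s
Check: V = 3.01 m/s, Re = 4.29×10^5, f = 0.01465, h_f = 137 m ≈ 137 m ✓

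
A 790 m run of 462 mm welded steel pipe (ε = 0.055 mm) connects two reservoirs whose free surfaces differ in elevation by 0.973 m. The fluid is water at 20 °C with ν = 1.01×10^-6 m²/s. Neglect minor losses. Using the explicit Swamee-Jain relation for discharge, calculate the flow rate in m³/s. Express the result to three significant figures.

Swamee-Jain (Type II): Q = -0.965·√(gD⁵h_f/L)·ln[ε/(3.7D) + √(3.17ν²L/(gD³h_f))]
√(gD⁵h_f/L) = √(9.81·0.462⁵·0.973/790) = 0.01595
ε/(3.7D) = 3.22×10^-5; √(3.17ν²L/(gD³h_f)) = 5.21×10^-5
Q = -0.965·0.01595·ln(8.427×10^-5) = 0.1444 m³/s
Check: V = 0.861 m/s, Re = 3.94×10^5, f = 0.01509, h_f = 0.975 m ≈ 0.973 m ✓

Q ≈ 0.144 m³/s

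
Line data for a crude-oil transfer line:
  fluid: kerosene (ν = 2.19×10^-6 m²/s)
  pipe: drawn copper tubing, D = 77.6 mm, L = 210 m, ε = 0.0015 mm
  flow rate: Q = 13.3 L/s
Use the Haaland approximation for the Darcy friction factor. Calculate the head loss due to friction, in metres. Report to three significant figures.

h_f ≈ 19.5 m

V = 4Q/(πD²) = 4·0.0133/(π·0.0776²) = 2.812 m/s
Re = VD/ν = 2.812·0.0776/2.19×10^-6 = 9.96×10^4 → turbulent
ε/D = 0.0015/77.6 = 1.93×10^-5
Haaland: f = 0.01791
h_f = f(L/D)V²/(2g) = 0.01791·(210/0.0776)·2.812²/(2·9.81) = 19.54 m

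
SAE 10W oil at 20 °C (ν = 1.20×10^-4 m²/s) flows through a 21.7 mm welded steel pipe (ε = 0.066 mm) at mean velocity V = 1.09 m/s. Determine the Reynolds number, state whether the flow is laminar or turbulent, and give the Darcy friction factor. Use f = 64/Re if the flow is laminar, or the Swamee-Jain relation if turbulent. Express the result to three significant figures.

Re ≈ 197; laminar; f = 64/Re ≈ 0.325

Re = VD/ν = 1.090·0.0217/1.20×10^-4 = 197
Re < 2300 → laminar → f = 64/Re = 0.3247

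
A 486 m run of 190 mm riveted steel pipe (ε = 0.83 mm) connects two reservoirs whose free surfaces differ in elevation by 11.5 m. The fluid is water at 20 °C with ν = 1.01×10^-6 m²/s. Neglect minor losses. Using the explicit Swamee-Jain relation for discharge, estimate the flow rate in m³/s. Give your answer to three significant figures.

Swamee-Jain (Type II): Q = -0.965·√(gD⁵h_f/L)·ln[ε/(3.7D) + √(3.17ν²L/(gD³h_f))]
√(gD⁵h_f/L) = √(9.81·0.190⁵·11.5/486) = 0.007581
ε/(3.7D) = 0.00118; √(3.17ν²L/(gD³h_f)) = 4.51×10^-5
Q = -0.965·0.007581·ln(0.001226) = 0.04905 m³/s
Check: V = 1.73 m/s, Re = 3.25×10^5, f = 0.02962, h_f = 11.6 m ≈ 11.5 m ✓

Q ≈ 0.0490 m³/s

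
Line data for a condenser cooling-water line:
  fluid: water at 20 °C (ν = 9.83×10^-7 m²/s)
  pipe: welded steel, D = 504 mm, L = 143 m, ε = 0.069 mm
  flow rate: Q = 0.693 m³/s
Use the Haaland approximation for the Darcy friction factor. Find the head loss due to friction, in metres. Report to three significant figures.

V = 4Q/(πD²) = 4·0.693/(π·0.504²) = 3.474 m/s
Re = VD/ν = 3.474·0.504/9.83×10^-7 = 1.78×10^6 → turbulent
ε/D = 0.069/504 = 1.37×10^-4
Haaland: f = 0.01341
h_f = f(L/D)V²/(2g) = 0.01341·(143/0.504)·3.474²/(2·9.81) = 2.339 m

h_f ≈ 2.34 m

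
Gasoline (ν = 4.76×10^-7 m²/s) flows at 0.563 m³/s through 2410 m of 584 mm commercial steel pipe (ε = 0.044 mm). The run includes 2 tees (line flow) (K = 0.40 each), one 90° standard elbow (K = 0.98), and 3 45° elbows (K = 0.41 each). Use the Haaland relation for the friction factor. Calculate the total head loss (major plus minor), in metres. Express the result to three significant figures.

H_L ≈ 11.9 m

V = 4Q/(πD²) = 2.102 m/s; V²/2g = 0.2252 m
Re = 2.58×10^6, ε/D = 7.53×10^-5 → f = 0.01210 (Haaland)
Major: h_f = f(L/D)·V²/2g = 0.01210·4127·0.2252 = 11.24 m
Minor: ΣK = 3.01; h_m = ΣK·V²/2g = 0.6777 m
Total H_L = 11.24 + 0.6777 = 11.92 m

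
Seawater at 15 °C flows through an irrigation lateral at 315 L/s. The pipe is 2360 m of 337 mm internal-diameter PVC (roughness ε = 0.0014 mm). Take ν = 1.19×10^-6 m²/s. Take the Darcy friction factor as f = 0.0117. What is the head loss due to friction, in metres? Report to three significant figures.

V = 4Q/(πD²) = 4·0.315/(π·0.337²) = 3.532 m/s
h_f = f(L/D)V²/(2g) = 0.01170·(2360/0.337)·3.532²/(2·9.81) = 52.08 m

h_f ≈ 52.1 m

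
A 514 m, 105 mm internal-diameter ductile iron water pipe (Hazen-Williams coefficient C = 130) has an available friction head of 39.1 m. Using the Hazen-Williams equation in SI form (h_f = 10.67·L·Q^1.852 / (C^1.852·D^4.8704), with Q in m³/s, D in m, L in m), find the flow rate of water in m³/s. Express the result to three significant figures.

Rearranging: Q = [h_f·C^1.852·D^4.8704 / (10.67·L)]^(1/1.852)
Q = [39.1·130^1.852·0.105^4.8704 / (10.67·514)]^0.540 = 0.02402 m³/s

Q ≈ 0.0240 m³/s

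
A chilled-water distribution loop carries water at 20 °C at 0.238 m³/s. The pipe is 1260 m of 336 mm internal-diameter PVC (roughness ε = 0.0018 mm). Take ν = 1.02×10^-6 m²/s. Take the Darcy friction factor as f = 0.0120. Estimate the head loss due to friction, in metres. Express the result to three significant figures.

V = 4Q/(πD²) = 4·0.238/(π·0.336²) = 2.684 m/s
h_f = f(L/D)V²/(2g) = 0.01200·(1260/0.336)·2.684²/(2·9.81) = 16.52 m

h_f ≈ 16.5 m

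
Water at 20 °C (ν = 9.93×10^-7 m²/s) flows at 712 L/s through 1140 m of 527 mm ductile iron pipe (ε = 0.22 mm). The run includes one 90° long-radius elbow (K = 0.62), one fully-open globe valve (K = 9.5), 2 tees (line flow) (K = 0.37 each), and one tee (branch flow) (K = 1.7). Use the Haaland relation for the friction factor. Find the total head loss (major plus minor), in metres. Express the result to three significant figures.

V = 4Q/(πD²) = 3.264 m/s; V²/2g = 0.5430 m
Re = 1.73×10^6, ε/D = 4.17×10^-4 → f = 0.01637 (Haaland)
Major: h_f = f(L/D)·V²/2g = 0.01637·2163·0.5430 = 19.23 m
Minor: ΣK = 12.6; h_m = ΣK·V²/2g = 6.821 m
Total H_L = 19.23 + 6.821 = 26.05 m

H_L ≈ 26.1 m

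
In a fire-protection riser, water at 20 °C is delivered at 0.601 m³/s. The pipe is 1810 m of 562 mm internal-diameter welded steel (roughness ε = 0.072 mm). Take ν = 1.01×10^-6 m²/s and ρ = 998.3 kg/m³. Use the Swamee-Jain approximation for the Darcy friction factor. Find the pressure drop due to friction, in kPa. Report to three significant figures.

V = 4Q/(πD²) = 4·0.601/(π·0.562²) = 2.423 m/s
Re = VD/ν = 2.423·0.562/1.01×10^-6 = 1.35×10^6 → turbulent
ε/D = 0.072/562 = 1.28×10^-4
Swamee-Jain: f = 0.01363
h_f = f(L/D)V²/(2g) = 0.01363·(1810/0.562)·2.423²/(2·9.81) = 13.13 m
Δp = ρg·h_f = 998.3·9.81·13.13 = 128.6 kPa

Δp ≈ 129 kPa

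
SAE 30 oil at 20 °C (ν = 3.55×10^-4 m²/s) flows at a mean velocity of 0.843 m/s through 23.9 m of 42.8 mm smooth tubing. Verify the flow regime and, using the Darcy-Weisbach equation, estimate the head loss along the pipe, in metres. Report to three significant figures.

h_f ≈ 12.7 m

Re = VD/ν = 0.843·0.04280/3.55×10^-4 = 102 → laminar (Re < 2300)
f = 64/Re = 0.6297
h_f = f(L/D)V²/(2g) = 0.6297·(23.9/0.04280)·0.843²/(2·9.81) = 12.74 m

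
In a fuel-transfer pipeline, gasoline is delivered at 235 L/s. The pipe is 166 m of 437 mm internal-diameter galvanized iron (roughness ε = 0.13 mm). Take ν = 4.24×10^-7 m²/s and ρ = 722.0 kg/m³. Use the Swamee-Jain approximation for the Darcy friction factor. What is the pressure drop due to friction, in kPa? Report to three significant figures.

Δp ≈ 5.20 kPa

V = 4Q/(πD²) = 4·0.235/(π·0.437²) = 1.567 m/s
Re = VD/ν = 1.567·0.437/4.24×10^-7 = 1.61×10^6 → turbulent
ε/D = 0.13/437 = 2.97×10^-4
Swamee-Jain: f = 0.01546
h_f = f(L/D)V²/(2g) = 0.01546·(166/0.437)·1.567²/(2·9.81) = 0.7348 m
Δp = ρg·h_f = 722.0·9.81·0.7348 = 5.205 kPa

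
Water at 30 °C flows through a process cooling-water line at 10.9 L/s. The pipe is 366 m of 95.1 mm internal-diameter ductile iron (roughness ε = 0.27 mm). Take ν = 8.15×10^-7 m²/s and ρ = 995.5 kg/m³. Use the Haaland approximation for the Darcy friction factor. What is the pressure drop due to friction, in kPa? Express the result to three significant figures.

V = 4Q/(πD²) = 4·0.0109/(π·0.0951²) = 1.535 m/s
Re = VD/ν = 1.535·0.0951/8.15×10^-7 = 1.79×10^5 → turbulent
ε/D = 0.27/95.1 = 0.00284
Haaland: f = 0.02651
h_f = f(L/D)V²/(2g) = 0.02651·(366/0.0951)·1.535²/(2·9.81) = 12.24 m
Δp = ρg·h_f = 995.5·9.81·12.24 = 119.6 kPa

Δp ≈ 120 kPa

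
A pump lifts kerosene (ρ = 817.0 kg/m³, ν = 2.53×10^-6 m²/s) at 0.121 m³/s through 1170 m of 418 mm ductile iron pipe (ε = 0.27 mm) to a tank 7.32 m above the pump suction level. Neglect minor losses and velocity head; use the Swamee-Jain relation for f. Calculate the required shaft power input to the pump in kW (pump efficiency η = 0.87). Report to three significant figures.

P_shaft ≈ 10.7 kW

V = 4Q/(πD²) = 0.8817 m/s; Re = 1.46×10^5; ε/D = 6.46×10^-4; f = 0.02021
h_f = f(L/D)V²/2g = 2.242 m
Total head H = z + h_f = 7.32 + 2.242 = 9.562 m
P_hyd = ρgQH = 817.0·9.81·0.121·9.562 = 9.273 kW
P_shaft = P_hyd/η = 9.273/0.87 = 10.66 kW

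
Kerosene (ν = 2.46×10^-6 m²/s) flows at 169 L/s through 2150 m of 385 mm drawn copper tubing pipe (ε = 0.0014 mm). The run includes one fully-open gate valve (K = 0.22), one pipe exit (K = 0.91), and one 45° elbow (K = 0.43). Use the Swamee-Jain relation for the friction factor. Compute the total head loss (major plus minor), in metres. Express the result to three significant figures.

H_L ≈ 9.28 m

V = 4Q/(πD²) = 1.452 m/s; V²/2g = 0.1074 m
Re = 2.27×10^5, ε/D = 3.64×10^-6 → f = 0.01519 (Swamee-Jain)
Major: h_f = f(L/D)·V²/2g = 0.01519·5584·0.1074 = 9.111 m
Minor: ΣK = 1.56; h_m = ΣK·V²/2g = 0.1676 m
Total H_L = 9.111 + 0.1676 = 9.279 m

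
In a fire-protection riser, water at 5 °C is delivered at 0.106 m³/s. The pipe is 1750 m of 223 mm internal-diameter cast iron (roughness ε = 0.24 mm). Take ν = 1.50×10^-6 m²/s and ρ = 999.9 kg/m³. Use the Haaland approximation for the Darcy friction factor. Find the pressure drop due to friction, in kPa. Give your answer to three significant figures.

Δp ≈ 596 kPa

V = 4Q/(πD²) = 4·0.106/(π·0.223²) = 2.714 m/s
Re = VD/ν = 2.714·0.223/1.50×10^-6 = 4.03×10^5 → turbulent
ε/D = 0.24/223 = 0.00108
Haaland: f = 0.02064
h_f = f(L/D)V²/(2g) = 0.02064·(1750/0.223)·2.714²/(2·9.81) = 60.81 m
Δp = ρg·h_f = 999.9·9.81·60.81 = 596.5 kPa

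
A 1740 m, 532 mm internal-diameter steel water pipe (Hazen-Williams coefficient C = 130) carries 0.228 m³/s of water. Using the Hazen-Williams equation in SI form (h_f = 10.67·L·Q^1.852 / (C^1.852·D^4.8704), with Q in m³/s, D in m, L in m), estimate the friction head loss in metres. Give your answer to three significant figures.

h_f = 10.67·1740·0.228^1.852 / (130^1.852·0.532^4.8704) = 3.159 m

h_f ≈ 3.16 m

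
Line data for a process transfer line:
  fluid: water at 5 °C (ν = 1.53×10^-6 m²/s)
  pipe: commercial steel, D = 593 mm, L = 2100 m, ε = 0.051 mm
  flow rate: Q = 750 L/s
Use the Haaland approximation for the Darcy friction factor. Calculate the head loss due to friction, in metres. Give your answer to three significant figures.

V = 4Q/(πD²) = 4·0.750/(π·0.593²) = 2.716 m/s
Re = VD/ν = 2.716·0.593/1.53×10^-6 = 1.05×10^6 → turbulent
ε/D = 0.051/593 = 8.60×10^-5
Haaland: f = 0.01306
h_f = f(L/D)V²/(2g) = 0.01306·(2100/0.593)·2.716²/(2·9.81) = 17.38 m

h_f ≈ 17.4 m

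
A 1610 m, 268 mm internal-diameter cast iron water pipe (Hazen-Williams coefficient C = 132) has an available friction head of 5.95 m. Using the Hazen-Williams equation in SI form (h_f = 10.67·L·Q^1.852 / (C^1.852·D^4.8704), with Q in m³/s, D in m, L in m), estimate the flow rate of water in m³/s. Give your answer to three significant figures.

Rearranging: Q = [h_f·C^1.852·D^4.8704 / (10.67·L)]^(1/1.852)
Q = [5.95·132^1.852·0.268^4.8704 / (10.67·1610)]^0.540 = 0.05600 m³/s

Q ≈ 0.0560 m³/s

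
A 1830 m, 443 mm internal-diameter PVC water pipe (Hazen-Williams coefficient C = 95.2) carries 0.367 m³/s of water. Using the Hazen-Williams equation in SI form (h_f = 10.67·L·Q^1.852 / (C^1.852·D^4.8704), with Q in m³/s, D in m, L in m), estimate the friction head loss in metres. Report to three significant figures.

h_f ≈ 34.8 m

h_f = 10.67·1830·0.367^1.852 / (95.2^1.852·0.443^4.8704) = 34.84 m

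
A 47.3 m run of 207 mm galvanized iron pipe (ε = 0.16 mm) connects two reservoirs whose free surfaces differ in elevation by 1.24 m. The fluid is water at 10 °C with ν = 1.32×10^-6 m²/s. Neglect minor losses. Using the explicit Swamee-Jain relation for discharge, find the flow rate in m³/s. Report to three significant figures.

Q ≈ 0.0788 m³/s

Swamee-Jain (Type II): Q = -0.965·√(gD⁵h_f/L)·ln[ε/(3.7D) + √(3.17ν²L/(gD³h_f))]
√(gD⁵h_f/L) = √(9.81·0.207⁵·1.24/47.3) = 0.009886
ε/(3.7D) = 2.09×10^-4; √(3.17ν²L/(gD³h_f)) = 4.92×10^-5
Q = -0.965·0.009886·ln(2.581×10^-4) = 0.07882 m³/s
Check: V = 2.34 m/s, Re = 3.67×10^5, f = 0.01955, h_f = 1.25 m ≈ 1.24 m ✓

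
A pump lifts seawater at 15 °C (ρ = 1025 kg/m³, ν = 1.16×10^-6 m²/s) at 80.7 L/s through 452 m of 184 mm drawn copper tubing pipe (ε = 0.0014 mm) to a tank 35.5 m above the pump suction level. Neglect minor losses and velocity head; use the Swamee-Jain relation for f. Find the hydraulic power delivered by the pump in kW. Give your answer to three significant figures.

V = 4Q/(πD²) = 3.035 m/s; Re = 4.81×10^5; ε/D = 7.61×10^-6; f = 0.01330
h_f = f(L/D)V²/2g = 15.34 m
Total head H = z + h_f = 35.5 + 15.34 = 50.84 m
P_hyd = ρgQH = 1025·9.81·0.0807·50.84 = 41.25 kW

P_hyd ≈ 41.3 kW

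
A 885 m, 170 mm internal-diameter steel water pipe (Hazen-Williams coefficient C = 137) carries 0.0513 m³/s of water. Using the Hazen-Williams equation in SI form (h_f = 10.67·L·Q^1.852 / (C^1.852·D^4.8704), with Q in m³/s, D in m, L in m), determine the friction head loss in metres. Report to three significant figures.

h_f ≈ 23.8 m

h_f = 10.67·885·0.0513^1.852 / (137^1.852·0.170^4.8704) = 23.83 m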